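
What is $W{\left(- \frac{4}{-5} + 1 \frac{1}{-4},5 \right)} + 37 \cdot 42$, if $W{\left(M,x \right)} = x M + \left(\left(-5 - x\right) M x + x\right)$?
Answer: $\frac{6137}{4} \approx 1534.3$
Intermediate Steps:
$W{\left(M,x \right)} = x + M x + M x \left(-5 - x\right)$ ($W{\left(M,x \right)} = M x + \left(M \left(-5 - x\right) x + x\right) = M x + \left(M x \left(-5 - x\right) + x\right) = M x + \left(x + M x \left(-5 - x\right)\right) = x + M x + M x \left(-5 - x\right)$)
$W{\left(- \frac{4}{-5} + 1 \frac{1}{-4},5 \right)} + 37 \cdot 42 = 5 \left(1 - 4 \left(- \frac{4}{-5} + 1 \frac{1}{-4}\right) - \left(- \frac{4}{-5} + 1 \frac{1}{-4}\right) 5\right) + 37 \cdot 42 = 5 \left(1 - 4 \left(\left(-4\right) \left(- \frac{1}{5}\right) + 1 \left(- \frac{1}{4}\right)\right) - \left(\left(-4\right) \left(- \frac{1}{5}\right) + 1 \left(- \frac{1}{4}\right)\right) 5\right) + 1554 = 5 \left(1 - 4 \left(\frac{4}{5} - \frac{1}{4}\right) - \left(\frac{4}{5} - \frac{1}{4}\right) 5\right) + 1554 = 5 \left(1 - \frac{11}{5} - \frac{11}{20} \cdot 5\right) + 1554 = 5 \left(1 - \frac{11}{5} - \frac{11}{4}\right) + 1554 = 5 \left(- \frac{79}{20}\right) + 1554 = - \frac{79}{4} + 1554 = \frac{6137}{4}$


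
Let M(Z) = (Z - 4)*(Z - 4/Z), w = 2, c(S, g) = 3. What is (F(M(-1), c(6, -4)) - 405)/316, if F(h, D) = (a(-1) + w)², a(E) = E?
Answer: -101/79 ≈ -1.2785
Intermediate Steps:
M(Z) = (-4 + Z)*(Z - 4/Z)
F(h, D) = 1 (F(h, D) = (-1 + 2)² = 1² = 1)
(F(M(-1), c(6, -4)) - 405)/316 = (1 - 405)/316 = (1/316)*(-404) = -101/79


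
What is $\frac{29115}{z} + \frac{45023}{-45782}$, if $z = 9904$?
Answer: $\frac{40319779}{20610224} \approx 1.9563$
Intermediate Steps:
$\frac{29115}{z} + \frac{45023}{-45782} = \frac{29115}{9904} + \frac{45023}{-45782} = 29115 \cdot \frac{1}{9904} + 45023 \left(- \frac{1}{45782}\right) = \frac{29115}{9904} - \frac{4093}{4162} = \frac{40319779}{20610224}$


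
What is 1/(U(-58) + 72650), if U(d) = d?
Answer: 1/72592 ≈ 1.3776e-5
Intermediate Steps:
1/(U(-58) + 72650) = 1/(-58 + 72650) = 1/72592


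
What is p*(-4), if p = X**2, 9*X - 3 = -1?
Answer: -16/81 ≈ -0.19753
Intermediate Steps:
X = 2/9 (X = 1/3 + (1/9)*(-1) = 1/3 - 1/9 = 2/9 ≈ 0.22222)
p = 4/81 (p = (2/9)**2 = 4/81 ≈ 0.049383)
p*(-4) = (4/81)*(-4) = -16/81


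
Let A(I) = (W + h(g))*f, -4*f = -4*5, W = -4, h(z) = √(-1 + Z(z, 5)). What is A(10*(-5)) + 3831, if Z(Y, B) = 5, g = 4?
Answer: 3821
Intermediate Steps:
h(z) = 2 (h(z) = √(-1 + 5) = √4 = 2)
f = 5 (f = -(-1)*5 = -¼*(-20) = 5)
A(I) = -10 (A(I) = (-4 + 2)*5 = -2*5 = -10)
A(10*(-5)) + 3831 = -10 + 3831 = 3821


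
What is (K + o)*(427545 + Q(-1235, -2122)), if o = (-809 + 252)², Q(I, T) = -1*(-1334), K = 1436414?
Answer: 749107080777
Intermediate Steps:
Q(I, T) = 1334
o = 310249 (o = (-557)² = 310249)
(K + o)*(427545 + Q(-1235, -2122)) = (1436414 + 310249)*(427545 + 1334) = 1746663*428879 = 749107080777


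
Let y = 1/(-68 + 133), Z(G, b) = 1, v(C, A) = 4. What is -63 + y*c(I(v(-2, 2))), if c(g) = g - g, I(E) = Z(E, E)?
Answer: -63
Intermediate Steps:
I(E) = 1
c(g) = 0
y = 1/65 ≈ 0.015385
-63 + y*c(I(v(-2, 2))) = -63 + (1/65)*0 = -63 + 0 = -63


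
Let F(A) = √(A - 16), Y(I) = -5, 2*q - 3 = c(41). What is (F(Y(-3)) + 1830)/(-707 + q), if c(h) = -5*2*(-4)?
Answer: -1220/457 - 2*I*√21/1371 ≈ -2.6696 - 0.006685*I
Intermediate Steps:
c(h) = 40 (c(h) = -10*(-4) = 40)
q = 43/2 (q = 3/2 + (½)*40 = 3/2 + 20 = 43/2 ≈ 21.500)
F(A) = √(-16 + A)
(F(Y(-3)) + 1830)/(-707 + q) = (√(-16 - 5) + 1830)/(-707 + 43/2) = (√(-21) + 1830)/(-1371/2) = (I*√21 + 1830)*(-2/1371) = (1830 + I*√21)*(-2/1371) = -1220/457 - 2*I*√21/1371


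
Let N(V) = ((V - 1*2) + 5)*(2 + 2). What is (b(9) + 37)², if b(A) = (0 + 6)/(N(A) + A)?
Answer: 497025/361 ≈ 1376.8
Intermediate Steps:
N(V) = 12 + 4*V (N(V) = ((V - 2) + 5)*4 = ((-2 + V) + 5)*4 = (3 + V)*4 = 12 + 4*V)
b(A) = 6/(12 + 5*A) (b(A) = (0 + 6)/((12 + 4*A) + A) = 6/(12 + 5*A))
(b(9) + 37)² = (6/(12 + 5*9) + 37)² = (6/(12 + 45) + 37)² = (6/57 + 37)² = (6*(1/57) + 37)² = (2/19 + 37)² = (705/19)² = 497025/361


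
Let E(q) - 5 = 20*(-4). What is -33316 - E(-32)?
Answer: -33241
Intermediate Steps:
E(q) = -75 (E(q) = 5 + 20*(-4) = 5 - 80 = -75)
-33316 - E(-32) = -33316 - 1*(-75) = -33316 + 75 = -33241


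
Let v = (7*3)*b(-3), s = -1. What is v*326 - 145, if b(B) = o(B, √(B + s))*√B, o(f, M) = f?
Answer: -145 - 20538*I*√3 ≈ -145.0 - 35573.0*I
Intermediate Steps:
b(B) = B^(3/2) (b(B) = B*√B = B^(3/2))
v = -63*I*√3 (v = (7*3)*(-3)^(3/2) = 21*(-3*I*√3) = -63*I*√3 ≈ -109.12*I)
v*326 - 145 = -63*I*√3*326 - 145 = -20538*I*√3 - 145 = -145 - 20538*I*√3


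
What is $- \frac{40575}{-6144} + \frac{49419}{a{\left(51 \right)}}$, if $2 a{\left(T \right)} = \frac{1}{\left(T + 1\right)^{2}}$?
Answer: $\frac{547344299221}{2048} \approx 2.6726 \cdot 10^{8}$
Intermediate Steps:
$a{\left(T \right)} = \frac{1}{2 \left(1 + T\right)^{2}}$ ($a{\left(T \right)} = \frac{1}{2 \left(T + 1\right)^{2}} = \frac{1}{2 \left(1 + T\right)^{2}}$)
$- \frac{40575}{-6144} + \frac{49419}{a{\left(51 \right)}} = - \frac{40575}{-6144} + \frac{49419}{\frac{1}{2} \frac{1}{\left(1 + 51\right)^{2}}} = \left(-40575\right) \left(- \frac{1}{6144}\right) + \frac{49419}{\frac{1}{2} \cdot \frac{1}{2704}} = \frac{13525}{2048} + \frac{49419}{\frac{1}{2} \cdot \frac{1}{2704}} = \frac{13525}{2048} + 49419 \frac{1}{\frac{1}{5408}} = \frac{13525}{2048} + 49419 \cdot 5408 = \frac{13525}{2048} + 267257952 = \frac{547344299221}{2048}$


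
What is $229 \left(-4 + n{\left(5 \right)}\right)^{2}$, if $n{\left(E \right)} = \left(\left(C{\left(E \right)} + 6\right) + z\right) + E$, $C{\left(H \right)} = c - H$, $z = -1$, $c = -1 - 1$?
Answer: $229$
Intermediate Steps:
$c = -2$
$C{\left(H \right)} = -2 - H$
$n{\left(E \right)} = 3$ ($n{\left(E \right)} = \left(\left(\left(-2 - E\right) + 6\right) - 1\right) + E = \left(\left(4 - E\right) - 1\right) + E = \left(3 - E\right) + E = 3$)
$229 \left(-4 + n{\left(5 \right)}\right)^{2} = 229 \left(-4 + 3\right)^{2} = 229 \left(-1\right)^{2} = 229 \cdot 1 = 229$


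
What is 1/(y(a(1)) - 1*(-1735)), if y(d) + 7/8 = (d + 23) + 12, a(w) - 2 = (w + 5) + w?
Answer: 8/14225 ≈ 0.00056239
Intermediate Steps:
a(w) = 7 + 2*w (a(w) = 2 + ((w + 5) + w) = 2 + ((5 + w) + w) = 2 + (5 + 2*w) = 7 + 2*w)
y(d) = 273/8 + d (y(d) = -7/8 + ((d + 23) + 12) = -7/8 + ((23 + d) + 12) = -7/8 + (35 + d) = 273/8 + d)
1/(y(a(1)) - 1*(-1735)) = 1/((273/8 + (7 + 2*1)) - 1*(-1735)) = 1/((273/8 + (7 + 2)) + 1735) = 1/((273/8 + 9) + 1735) = 1/(345/8 + 1735) = 1/(14225/8) = 8/14225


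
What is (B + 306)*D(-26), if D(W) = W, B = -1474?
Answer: 30368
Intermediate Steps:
(B + 306)*D(-26) = (-1474 + 306)*(-26) = -1168*(-26) = 30368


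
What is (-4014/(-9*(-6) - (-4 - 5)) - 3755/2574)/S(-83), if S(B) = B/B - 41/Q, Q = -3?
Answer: -1174289/264264 ≈ -4.4436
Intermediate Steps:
S(B) = 44/3 (S(B) = B/B - 41/(-3) = 1 - 41*(-1/3) = 1 + 41/3 = 44/3)
(-4014/(-9*(-6) - (-4 - 5)) - 3755/2574)/S(-83) = (-4014/(-9*(-6) - (-4 - 5)) - 3755/2574)/(44/3) = (-4014/(54 - 1*(-9)) - 3755*1/2574)*(3/44) = (-4014/(54 + 9) - 3755/2574)*(3/44) = (-4014/63 - 3755/2574)*(3/44) = (-4014*1/63 - 3755/2574)*(3/44) = (-446/7 - 3755/2574)*(3/44) = -1174289/18018*3/44 = -1174289/264264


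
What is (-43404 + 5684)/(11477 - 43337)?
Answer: 1886/1593 ≈ 1.1839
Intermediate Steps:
(-43404 + 5684)/(11477 - 43337) = -37720/(-31860) = -37720*(-1/31860) = 1886/1593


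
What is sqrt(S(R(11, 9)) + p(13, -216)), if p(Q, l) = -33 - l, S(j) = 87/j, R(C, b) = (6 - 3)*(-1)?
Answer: sqrt(154) ≈ 12.410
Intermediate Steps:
R(C, b) = -3 (R(C, b) = 3*(-1) = -3)
sqrt(S(R(11, 9)) + p(13, -216)) = sqrt(87/(-3) + (-33 - 1*(-216))) = sqrt(87*(-1/3) + (-33 + 216)) = sqrt(-29 + 183) = sqrt(154)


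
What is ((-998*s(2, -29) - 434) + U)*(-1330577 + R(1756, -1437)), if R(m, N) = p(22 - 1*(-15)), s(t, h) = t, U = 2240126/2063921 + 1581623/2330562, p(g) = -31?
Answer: 2590260846453397632520/801682642267 ≈ 3.2310e+9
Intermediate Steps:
U = 8485097454595/4810095853602 (U = 2240126*(1/2063921) + 1581623*(1/2330562) = 2240126/2063921 + 1581623/2330562 = 8485097454595/4810095853602 ≈ 1.7640)
R(m, N) = -31
((-998*s(2, -29) - 434) + U)*(-1330577 + R(1756, -1437)) = ((-998*2 - 434) + 8485097454595/4810095853602)*(-1330577 - 31) = ((-1996 - 434) + 8485097454595/4810095853602)*(-1330608) = (-2430 + 8485097454595/4810095853602)*(-1330608) = -11680047826798265/4810095853602*(-1330608) = 2590260846453397632520/801682642267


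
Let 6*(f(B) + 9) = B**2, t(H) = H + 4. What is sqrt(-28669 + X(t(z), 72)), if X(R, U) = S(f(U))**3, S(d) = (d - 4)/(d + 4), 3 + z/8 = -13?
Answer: 10*I*sqrt(156088343066969)/737881 ≈ 169.32*I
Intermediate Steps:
z = -128 (z = -24 + 8*(-13) = -24 - 104 = -128)
t(H) = 4 + H
f(B) = -9 + B**2/6
S(d) = (-4 + d)/(4 + d)
X(R, U) = (-13 + U**2/6)**3/(-5 + U**2/6)**3 (X(R, U) = ((-4 + (-9 + U**2/6))/(4 + (-9 + U**2/6)))**3 = ((-13 + U**2/6)/(-5 + U**2/6))**3 = (-13 + U**2/6)**3/(-5 + U**2/6)**3)
sqrt(-28669 + X(t(z), 72)) = sqrt(-28669 + (-78 + 72**2)**3/(-30 + 72**2)**3) = sqrt(-28669 + (-78 + 5184)**3/(-30 + 5184)**3) = sqrt(-28669 + 5106**3/5154**3) = sqrt(-28669 + 133119731016*(1/136909392264)) = sqrt(-28669 + 616295051/633839779) = sqrt(-18170936329100/633839779) = 10*I*sqrt(156088343066969)/737881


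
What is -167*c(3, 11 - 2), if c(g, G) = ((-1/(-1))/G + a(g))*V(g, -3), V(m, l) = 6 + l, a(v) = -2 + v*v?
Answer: -10688/3 ≈ -3562.7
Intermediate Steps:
a(v) = -2 + v²
c(g, G) = -6 + 3/G + 3*g² (c(g, G) = ((-1/(-1))/G + (-2 + g²))*(6 - 3) = ((-1*(-1))/G + (-2 + g²))*3 = (1/G + (-2 + g²))*3 = (-2 + 1/G + g²)*3 = -6 + 3/G + 3*g²)
-167*c(3, 11 - 2) = -167*(-6 + 3/(11 - 2) + 3*3²) = -167*(-6 + 3/9 + 3*9) = -167*(-6 + 3*(⅑) + 27) = -167*(-6 + ⅓ + 27) = -167*64/3 = -10688/3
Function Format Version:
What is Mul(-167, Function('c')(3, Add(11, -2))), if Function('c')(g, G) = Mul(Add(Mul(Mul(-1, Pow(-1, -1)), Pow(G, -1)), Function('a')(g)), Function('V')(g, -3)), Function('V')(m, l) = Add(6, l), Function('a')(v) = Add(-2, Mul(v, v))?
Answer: Rational(-10688, 3) ≈ -3562.7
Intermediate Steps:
Function('a')(v) = Add(-2, Pow(v, 2))
Function('c')(g, G) = Add(-6, Mul(3, Pow(G, -1)), Mul(3, Pow(g, 2))) (Function('c')(g, G) = Mul(Add(Mul(Mul(-1, Pow(-1, -1)), Pow(G, -1)), Add(-2, Pow(g, 2))), Add(6, -3)) = Mul(Add(Mul(Mul(-1, -1), Pow(G, -1)), Add(-2, Pow(g, 2))), 3) = Mul(Add(Mul(1, Pow(G, -1)), Add(-2, Pow(g, 2))), 3) = Mul(Add(Pow(G, -1), Add(-2, Pow(g, 2))), 3) = Mul(Add(-2, Pow(G, -1), Pow(g, 2)), 3) = Add(-6, Mul(3, Pow(G, -1)), Mul(3, Pow(g, 2))))
Mul(-167, Function('c')(3, Add(11, -2))) = Mul(-167, Add(-6, Mul(3, Pow(Add(11, -2), -1)), Mul(3, Pow(3, 2)))) = Mul(-167, Add(-6, Mul(3, Pow(9, -1)), Mul(3, 9))) = Mul(-167, Add(-6, Mul(3, Rational(1, 9)), 27)) = Mul(-167, Add(-6, Rational(1, 3), 27)) = Mul(-167, Rational(64, 3)) = Rational(-10688, 3)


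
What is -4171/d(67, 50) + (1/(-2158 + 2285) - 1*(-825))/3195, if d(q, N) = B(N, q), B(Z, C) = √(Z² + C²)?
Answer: 104776/405765 - 4171*√6989/6989 ≈ -49.634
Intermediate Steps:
B(Z, C) = √(C² + Z²)
d(q, N) = √(N² + q²) (d(q, N) = √(q² + N²) = √(N² + q²))
-4171/d(67, 50) + (1/(-2158 + 2285) - 1*(-825))/3195 = -4171/√(50² + 67²) + (1/(-2158 + 2285) - 1*(-825))/3195 = -4171/√(2500 + 4489) + (1/127 + 825)*(1/3195) = -4171*√6989/6989 + (1/127 + 825)*(1/3195) = -4171*√6989/6989 + (104776/127)*(1/3195) = -4171*√6989/6989 + 104776/405765 = 104776/405765 - 4171*√6989/6989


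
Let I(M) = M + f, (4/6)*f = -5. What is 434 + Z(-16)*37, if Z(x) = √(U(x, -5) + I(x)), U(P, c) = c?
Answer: 434 + 37*I*√114/2 ≈ 434.0 + 197.53*I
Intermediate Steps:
f = -15/2 (f = (3/2)*(-5) = -15/2 ≈ -7.5000)
I(M) = -15/2 + M (I(M) = M - 15/2 = -15/2 + M)
Z(x) = √(-25/2 + x) (Z(x) = √(-5 + (-15/2 + x)) = √(-25/2 + x))
434 + Z(-16)*37 = 434 + (√(-50 + 4*(-16))/2)*37 = 434 + (√(-50 - 64)/2)*37 = 434 + (√(-114)/2)*37 = 434 + ((I*√114)/2)*37 = 434 + (I*√114/2)*37 = 434 + 37*I*√114/2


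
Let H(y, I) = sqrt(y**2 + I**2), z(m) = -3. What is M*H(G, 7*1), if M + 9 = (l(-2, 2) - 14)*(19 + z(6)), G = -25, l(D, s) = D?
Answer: -265*sqrt(674) ≈ -6879.8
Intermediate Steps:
H(y, I) = sqrt(I**2 + y**2)
M = -265 (M = -9 + (-2 - 14)*(19 - 3) = -9 - 16*16 = -9 - 256 = -265)
M*H(G, 7*1) = -265*sqrt((7*1)**2 + (-25)**2) = -265*sqrt(7**2 + 625) = -265*sqrt(49 + 625) = -265*sqrt(674)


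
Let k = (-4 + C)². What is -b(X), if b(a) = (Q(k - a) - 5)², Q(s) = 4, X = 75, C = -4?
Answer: -1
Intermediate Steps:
k = 64 (k = (-4 - 4)² = (-8)² = 64)
b(a) = 1 (b(a) = (4 - 5)² = (-1)² = 1)
-b(X) = -1*1 = -1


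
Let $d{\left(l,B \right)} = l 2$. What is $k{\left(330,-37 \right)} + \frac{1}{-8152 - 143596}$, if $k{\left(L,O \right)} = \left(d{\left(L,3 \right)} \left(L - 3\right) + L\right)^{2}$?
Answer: $\frac{7089791372729999}{151748} \approx 4.6721 \cdot 10^{10}$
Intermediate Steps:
$d{\left(l,B \right)} = 2 l$
$k{\left(L,O \right)} = \left(L + 2 L \left(-3 + L\right)\right)^{2}$ ($k{\left(L,O \right)} = \left(2 L \left(L - 3\right) + L\right)^{2} = \left(2 L \left(-3 + L\right) + L\right)^{2} = \left(L + 2 L \left(-3 + L\right)\right)^{2}$)
$k{\left(330,-37 \right)} + \frac{1}{-8152 - 143596} = 330^{2} \left(-5 + 2 \cdot 330\right)^{2} + \frac{1}{-8152 - 143596} = 108900 \left(-5 + 660\right)^{2} + \frac{1}{-151748} = 108900 \cdot 655^{2} - \frac{1}{151748} = 108900 \cdot 429025 - \frac{1}{151748} = 46720822500 - \frac{1}{151748} = \frac{7089791372729999}{151748}$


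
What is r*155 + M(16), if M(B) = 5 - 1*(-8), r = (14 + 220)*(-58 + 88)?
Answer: 1088113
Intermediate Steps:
r = 7020 (r = 234*30 = 7020)
M(B) = 13 (M(B) = 5 + 8 = 13)
r*155 + M(16) = 7020*155 + 13 = 1088100 + 13 = 1088113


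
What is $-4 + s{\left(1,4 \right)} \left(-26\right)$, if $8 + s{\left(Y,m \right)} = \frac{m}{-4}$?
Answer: $230$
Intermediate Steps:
$s{\left(Y,m \right)} = -8 - \frac{m}{4}$ ($s{\left(Y,m \right)} = -8 + \frac{m}{-4} = -8 + m \left(- \frac{1}{4}\right) = -8 - \frac{m}{4}$)
$-4 + s{\left(1,4 \right)} \left(-26\right) = -4 + \left(-8 - 1\right) \left(-26\right) = -4 - -234 = -4 + 234 = 230$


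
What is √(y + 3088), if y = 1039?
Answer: √4127 ≈ 64.242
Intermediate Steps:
√(y + 3088) = √(1039 + 3088) = √4127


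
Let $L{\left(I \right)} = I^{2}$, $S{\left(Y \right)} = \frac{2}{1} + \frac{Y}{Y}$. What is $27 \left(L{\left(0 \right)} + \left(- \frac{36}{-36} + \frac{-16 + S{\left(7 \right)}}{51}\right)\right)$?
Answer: $\frac{342}{17} \approx 20.118$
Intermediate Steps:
$S{\left(Y \right)} = 3$ ($S{\left(Y \right)} = 2 \cdot 1 + 1 = 2 + 1 = 3$)
$27 \left(L{\left(0 \right)} + \left(- \frac{36}{-36} + \frac{-16 + S{\left(7 \right)}}{51}\right)\right) = 27 \left(0^{2} + \left(- \frac{36}{-36} + \frac{-16 + 3}{51}\right)\right) = 27 \left(0 - - \frac{38}{51}\right) = 27 \left(0 + \left(1 - \frac{13}{51}\right)\right) = 27 \left(0 + \frac{38}{51}\right) = 27 \cdot \frac{38}{51} = \frac{342}{17}$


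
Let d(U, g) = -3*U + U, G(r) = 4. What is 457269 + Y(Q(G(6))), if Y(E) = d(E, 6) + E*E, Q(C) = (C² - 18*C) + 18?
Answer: 458789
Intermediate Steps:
Q(C) = 18 + C² - 18*C
d(U, g) = -2*U
Y(E) = E² - 2*E (Y(E) = -2*E + E*E = -2*E + E² = E² - 2*E)
457269 + Y(Q(G(6))) = 457269 + (18 + 4² - 18*4)*(-2 + (18 + 4² - 18*4)) = 457269 + (18 + 16 - 72)*(-2 + (18 + 16 - 72)) = 457269 - 38*(-2 - 38) = 457269 - 38*(-40) = 457269 + 1520 = 458789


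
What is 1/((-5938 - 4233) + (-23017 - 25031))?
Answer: -1/58219 ≈ -1.7177e-5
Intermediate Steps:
1/((-5938 - 4233) + (-23017 - 25031)) = 1/(-10171 - 48048) = 1/(-58219) = -1/58219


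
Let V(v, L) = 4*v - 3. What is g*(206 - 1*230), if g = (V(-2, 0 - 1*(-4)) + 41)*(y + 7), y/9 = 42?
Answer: -277200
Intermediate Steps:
y = 378 (y = 9*42 = 378)
V(v, L) = -3 + 4*v
g = 11550 (g = ((-3 + 4*(-2)) + 41)*(378 + 7) = ((-3 - 8) + 41)*385 = (-11 + 41)*385 = 30*385 = 11550)
g*(206 - 1*230) = 11550*(206 - 1*230) = 11550*(206 - 230) = 11550*(-24) = -277200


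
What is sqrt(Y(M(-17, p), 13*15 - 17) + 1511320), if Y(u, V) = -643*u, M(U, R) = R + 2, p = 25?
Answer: sqrt(1493959) ≈ 1222.3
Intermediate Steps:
M(U, R) = 2 + R
sqrt(Y(M(-17, p), 13*15 - 17) + 1511320) = sqrt(-643*(2 + 25) + 1511320) = sqrt(-643*27 + 1511320) = sqrt(-17361 + 1511320) = sqrt(1493959)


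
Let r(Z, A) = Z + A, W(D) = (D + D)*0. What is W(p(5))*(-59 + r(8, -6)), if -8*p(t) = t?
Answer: 0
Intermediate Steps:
p(t) = -t/8
W(D) = 0 (W(D) = (2*D)*0 = 0)
r(Z, A) = A + Z
W(p(5))*(-59 + r(8, -6)) = 0*(-59 + (-6 + 8)) = 0*(-59 + 2) = 0*(-57) = 0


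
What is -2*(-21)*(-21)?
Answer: -882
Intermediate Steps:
-2*(-21)*(-21) = 42*(-21) = -882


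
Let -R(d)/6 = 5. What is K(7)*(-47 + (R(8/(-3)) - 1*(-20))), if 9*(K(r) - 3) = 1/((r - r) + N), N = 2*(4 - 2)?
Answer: -2071/12 ≈ -172.58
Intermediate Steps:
R(d) = -30 (R(d) = -6*5 = -30)
N = 4 (N = 2*2 = 4)
K(r) = 109/36 (K(r) = 3 + 1/(9*((r - r) + 4)) = 3 + 1/(9*(0 + 4)) = 3 + (⅑)/4 = 3 + (⅑)*(¼) = 3 + 1/36 = 109/36)
K(7)*(-47 + (R(8/(-3)) - 1*(-20))) = 109*(-47 + (-30 - 1*(-20)))/36 = 109*(-47 + (-30 + 20))/36 = 109*(-47 - 10)/36 = (109/36)*(-57) = -2071/12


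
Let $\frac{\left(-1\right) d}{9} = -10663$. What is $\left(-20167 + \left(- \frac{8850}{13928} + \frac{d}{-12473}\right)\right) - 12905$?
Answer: $- \frac{2873422645197}{86861972} \approx -33080.0$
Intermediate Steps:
$d = 95967$ ($d = \left(-9\right) \left(-10663\right) = 95967$)
$\left(-20167 + \left(- \frac{8850}{13928} + \frac{d}{-12473}\right)\right) - 12905 = \left(-20167 + \left(- \frac{8850}{13928} + \frac{95967}{-12473}\right)\right) - 12905 = \left(-20167 + \left(\left(-8850\right) \frac{1}{13928} + 95967 \left(- \frac{1}{12473}\right)\right)\right) - 12905 = \left(-20167 - \frac{723507213}{86861972}\right) - 12905 = - \frac{1752468896537}{86861972} - 12905 = - \frac{2873422645197}{86861972}$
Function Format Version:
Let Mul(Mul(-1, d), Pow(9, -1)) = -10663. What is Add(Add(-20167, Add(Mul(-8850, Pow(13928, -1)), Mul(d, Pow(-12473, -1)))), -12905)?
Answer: Rational(-2873422645197, 86861972) ≈ -33080.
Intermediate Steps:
d = 95967 (d = Mul(-9, -10663) = 95967)
Add(Add(-20167, Add(Mul(-8850, Pow(13928, -1)), Mul(d, Pow(-12473, -1)))), -12905) = Add(Add(-20167, Add(Mul(-8850, Pow(13928, -1)), Mul(95967, Pow(-12473, -1)))), -12905) = Add(Add(-20167, Add(Mul(-8850, Rational(1, 13928)), Mul(95967, Rational(-1, 12473)))), -12905) = Add(Add(-20167, Add(Rational(-4425, 6964), Rational(-95967, 12473))), -12905) = Add(Add(-20167, Rational(-723507213, 86861972)), -12905) = Add(Rational(-1752468896537, 86861972), -12905) = Rational(-2873422645197, 86861972)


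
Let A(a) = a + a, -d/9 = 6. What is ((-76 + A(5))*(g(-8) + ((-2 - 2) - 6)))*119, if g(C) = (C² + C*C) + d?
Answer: -502656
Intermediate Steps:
d = -54 (d = -9*6 = -54)
A(a) = 2*a
g(C) = -54 + 2*C² (g(C) = (C² + C*C) - 54 = (C² + C²) - 54 = 2*C² - 54 = -54 + 2*C²)
((-76 + A(5))*(g(-8) + ((-2 - 2) - 6)))*119 = ((-76 + 2*5)*((-54 + 2*(-8)²) + ((-2 - 2) - 6)))*119 = ((-76 + 10)*((-54 + 2*64) + (-4 - 6)))*119 = -66*((-54 + 128) - 10)*119 = -66*(74 - 10)*119 = -66*64*119 = -4224*119 = -502656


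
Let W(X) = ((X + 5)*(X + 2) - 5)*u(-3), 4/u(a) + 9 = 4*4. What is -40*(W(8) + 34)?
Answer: -29520/7 ≈ -4217.1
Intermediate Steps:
u(a) = 4/7 (u(a) = 4/(-9 + 4*4) = 4/(-9 + 16) = 4/7)
W(X) = -20/7 + 4*(2 + X)*(5 + X)/7 (W(X) = ((X + 5)*(X + 2) - 5)*(4/7) = ((5 + X)*(2 + X) - 5)*(4/7) = ((2 + X)*(5 + X) - 5)*(4/7) = (-5 + (2 + X)*(5 + X))*(4/7) = -20/7 + 4*(2 + X)*(5 + X)/7)
-40*(W(8) + 34) = -40*((20/7 + 4*8 + (4/7)*8²) + 34) = -40*((20/7 + 32 + (4/7)*64) + 34) = -40*((20/7 + 32 + 256/7) + 34) = -40*(500/7 + 34) = -40*738/7 = -29520/7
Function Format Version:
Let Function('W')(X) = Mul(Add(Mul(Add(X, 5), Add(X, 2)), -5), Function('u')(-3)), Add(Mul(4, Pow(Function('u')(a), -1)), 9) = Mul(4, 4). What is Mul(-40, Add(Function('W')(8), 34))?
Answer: Rational(-29520, 7) ≈ -4217.1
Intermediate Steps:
Function('u')(a) = Rational(4, 7) (Function('u')(a) = Mul(4, Pow(Add(-9, Mul(4, 4)), -1)) = Mul(4, Pow(Add(-9, 16), -1)) = Mul(4, Pow(7, -1)) = Mul(4, Rational(1, 7)) = Rational(4, 7))
Function('W')(X) = Add(Rational(-20, 7), Mul(Rational(4, 7), Add(2, X), Add(5, X))) (Function('W')(X) = Mul(Add(Mul(Add(X, 5), Add(X, 2)), -5), Rational(4, 7)) = Mul(Add(Mul(Add(5, X), Add(2, X)), -5), Rational(4, 7)) = Mul(Add(Mul(Add(2, X), Add(5, X)), -5), Rational(4, 7)) = Mul(Add(-5, Mul(Add(2, X), Add(5, X))), Rational(4, 7)) = Add(Rational(-20, 7), Mul(Rational(4, 7), Add(2, X), Add(5, X))))
Mul(-40, Add(Function('W')(8), 34)) = Mul(-40, Add(Add(Rational(20, 7), Mul(4, 8), Mul(Rational(4, 7), Pow(8, 2))), 34)) = Mul(-40, Add(Add(Rational(20, 7), 32, Mul(Rational(4, 7), 64)), 34)) = Mul(-40, Add(Add(Rational(20, 7), 32, Rational(256, 7)), 34)) = Mul(-40, Add(Rational(500, 7), 34)) = Mul(-40, Rational(738, 7)) = Rational(-29520, 7)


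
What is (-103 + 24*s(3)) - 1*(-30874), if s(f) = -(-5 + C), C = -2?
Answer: 30939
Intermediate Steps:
s(f) = 7 (s(f) = -(-5 - 2) = -1*(-7) = 7)
(-103 + 24*s(3)) - 1*(-30874) = (-103 + 24*7) - 1*(-30874) = (-103 + 168) + 30874 = 65 + 30874 = 30939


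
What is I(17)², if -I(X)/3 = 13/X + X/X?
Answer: 8100/289 ≈ 28.028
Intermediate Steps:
I(X) = -3 - 39/X (I(X) = -3*(13/X + X/X) = -3*(13/X + 1) = -3*(1 + 13/X) = -3 - 39/X)
I(17)² = (-3 - 39/17)² = (-90/17)² = 8100/289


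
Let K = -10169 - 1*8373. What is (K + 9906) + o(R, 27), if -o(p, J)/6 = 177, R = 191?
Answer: -9698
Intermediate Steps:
o(p, J) = -1062 (o(p, J) = -6*177 = -1062)
K = -18542 (K = -10169 - 8373 = -18542)
(K + 9906) + o(R, 27) = (-18542 + 9906) - 1062 = -8636 - 1062 = -9698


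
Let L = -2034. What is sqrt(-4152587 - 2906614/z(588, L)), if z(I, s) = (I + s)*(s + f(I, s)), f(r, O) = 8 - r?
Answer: I*sqrt(14832234445850131362)/1889922 ≈ 2037.8*I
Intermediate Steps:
z(I, s) = (I + s)*(8 + s - I) (z(I, s) = (I + s)*(s + (8 - I)) = (I + s)*(8 + s - I))
sqrt(-4152587 - 2906614/z(588, L)) = sqrt(-4152587 - 2906614/((-2034)**2 - 1*588**2 + 8*588 + 8*(-2034))) = sqrt(-4152587 - 2906614/(4137156 - 1*345744 + 4704 - 16272)) = sqrt(-4152587 - 2906614/(4137156 - 345744 + 4704 - 16272)) = sqrt(-4152587 - 2906614/3779844) = sqrt(-4152587 - 2906614*1/3779844) = sqrt(-4152587 - 1453307/1889922) = sqrt(-7848066981521/1889922) = I*sqrt(14832234445850131362)/1889922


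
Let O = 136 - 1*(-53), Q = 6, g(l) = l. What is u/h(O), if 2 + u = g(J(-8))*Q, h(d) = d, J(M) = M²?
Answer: 382/189 ≈ 2.0212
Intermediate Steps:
O = 189 (O = 136 + 53 = 189)
u = 382 (u = -2 + (-8)²*6 = -2 + 64*6 = -2 + 384 = 382)
u/h(O) = 382/189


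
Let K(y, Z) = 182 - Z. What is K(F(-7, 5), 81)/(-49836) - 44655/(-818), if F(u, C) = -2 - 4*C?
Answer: 1112671981/20382924 ≈ 54.588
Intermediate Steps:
K(F(-7, 5), 81)/(-49836) - 44655/(-818) = (182 - 1*81)/(-49836) - 44655/(-818) = (182 - 81)*(-1/49836) - 44655*(-1/818) = 101*(-1/49836) + 44655/818 = -101/49836 + 44655/818 = 1112671981/20382924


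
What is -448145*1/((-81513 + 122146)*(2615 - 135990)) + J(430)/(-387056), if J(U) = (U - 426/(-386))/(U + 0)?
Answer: 557772056726787/6963264314808639200 ≈ 8.0102e-5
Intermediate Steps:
J(U) = (213/193 + U)/U (J(U) = (U - 426*(-1/386))/U = (U + 213/193)/U = (213/193 + U)/U)
-448145*1/((-81513 + 122146)*(2615 - 135990)) + J(430)/(-387056) = -448145*1/((-81513 + 122146)*(2615 - 135990)) + ((213/193 + 430)/430)/(-387056) = -448145/(40633*(-133375)) + ((1/430)*(83203/193))*(-1/387056) = -448145/(-5419426375) + (83203/82990)*(-1/387056) = -448145*(-1/5419426375) - 83203/32121777440 = 89629/1083885275 - 83203/32121777440 = 557772056726787/6963264314808639200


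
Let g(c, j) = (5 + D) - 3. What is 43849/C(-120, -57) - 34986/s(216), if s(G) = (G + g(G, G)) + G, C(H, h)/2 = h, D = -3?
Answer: -22887323/49134 ≈ -465.81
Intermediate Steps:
g(c, j) = -1 (g(c, j) = (5 - 3) - 3 = 2 - 3 = -1)
C(H, h) = 2*h
s(G) = -1 + 2*G (s(G) = (G - 1) + G = (-1 + G) + G = -1 + 2*G)
43849/C(-120, -57) - 34986/s(216) = 43849/((2*(-57))) - 34986/(-1 + 2*216) = 43849/(-114) - 34986/(-1 + 432) = 43849*(-1/114) - 34986/431 = -43849/114 - 34986*1/431 = -43849/114 - 34986/431 = -22887323/49134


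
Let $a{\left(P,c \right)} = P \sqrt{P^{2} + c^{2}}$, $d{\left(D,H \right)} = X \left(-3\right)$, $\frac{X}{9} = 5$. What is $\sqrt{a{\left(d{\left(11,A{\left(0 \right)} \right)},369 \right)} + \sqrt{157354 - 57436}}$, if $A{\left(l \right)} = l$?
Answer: $\sqrt{- 1215 \sqrt{1906} + 3 \sqrt{11102}} \approx 229.63 i$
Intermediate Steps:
$X = 45$ ($X = 9 \cdot 5 = 45$)
$d{\left(D,H \right)} = -135$ ($d{\left(D,H \right)} = 45 \left(-3\right) = -135$)
$\sqrt{a{\left(d{\left(11,A{\left(0 \right)} \right)},369 \right)} + \sqrt{157354 - 57436}} = \sqrt{- 135 \sqrt{\left(-135\right)^{2} + 369^{2}} + \sqrt{157354 - 57436}} = \sqrt{- 135 \sqrt{18225 + 136161} + \sqrt{99918}} = \sqrt{- 135 \sqrt{154386} + 3 \sqrt{11102}} = \sqrt{- 135 \cdot 9 \sqrt{1906} + 3 \sqrt{11102}} = \sqrt{- 1215 \sqrt{1906} + 3 \sqrt{11102}}$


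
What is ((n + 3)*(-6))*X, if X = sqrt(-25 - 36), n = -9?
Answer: 36*I*sqrt(61) ≈ 281.17*I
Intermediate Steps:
X = I*sqrt(61) (X = sqrt(-61) = I*sqrt(61) ≈ 7.8102*I)
((n + 3)*(-6))*X = ((-9 + 3)*(-6))*(I*sqrt(61)) = (-6*(-6))*(I*sqrt(61)) = 36*(I*sqrt(61)) = 36*I*sqrt(61)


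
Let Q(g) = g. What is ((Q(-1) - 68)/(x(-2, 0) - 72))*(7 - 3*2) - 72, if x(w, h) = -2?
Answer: -5259/74 ≈ -71.068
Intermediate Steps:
((Q(-1) - 68)/(x(-2, 0) - 72))*(7 - 3*2) - 72 = ((-1 - 68)/(-2 - 72))*(7 - 3*2) - 72 = (-69/(-74))*(7 - 6) - 72 = -69*(-1/74)*1 - 72 = (69/74)*1 - 72 = 69/74 - 72 = -5259/74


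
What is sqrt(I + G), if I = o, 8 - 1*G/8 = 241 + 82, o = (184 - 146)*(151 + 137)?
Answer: 18*sqrt(26) ≈ 91.782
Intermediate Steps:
o = 10944 (o = 38*288 = 10944)
G = -2520 (G = 64 - 8*(241 + 82) = 64 - 8*323 = 64 - 2584 = -2520)
I = 10944
sqrt(I + G) = sqrt(10944 - 2520) = sqrt(8424) = 18*sqrt(26)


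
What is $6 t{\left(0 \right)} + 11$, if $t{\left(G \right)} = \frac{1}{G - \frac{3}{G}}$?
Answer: $11$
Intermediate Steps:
$6 t{\left(0 \right)} + 11 = 6 \frac{0}{-3 + 0^{2}} + 11 = 6 \frac{0}{-3 + 0} + 11 = 6 \frac{0}{-3} + 11 = 6 \cdot 0 \left(- \frac{1}{3}\right) + 11 = 6 \cdot 0 + 11 = 0 + 11 = 11$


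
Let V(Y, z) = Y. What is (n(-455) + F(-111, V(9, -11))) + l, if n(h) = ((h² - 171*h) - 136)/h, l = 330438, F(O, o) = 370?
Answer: 150232946/455 ≈ 3.3018e+5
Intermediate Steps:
n(h) = (-136 + h² - 171*h)/h
(n(-455) + F(-111, V(9, -11))) + l = ((-171 - 455 - 136/(-455)) + 370) + 330438 = ((-171 - 455 - 136*(-1/455)) + 370) + 330438 = ((-171 - 455 + 136/455) + 370) + 330438 = (-284694/455 + 370) + 330438 = -116344/455 + 330438 = 150232946/455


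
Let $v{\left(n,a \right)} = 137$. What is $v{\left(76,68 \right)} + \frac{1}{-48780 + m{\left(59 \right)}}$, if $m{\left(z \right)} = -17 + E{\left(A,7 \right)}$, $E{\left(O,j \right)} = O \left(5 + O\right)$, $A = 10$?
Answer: $\frac{6664638}{48647} \approx 137.0$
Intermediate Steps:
$m{\left(z \right)} = 133$ ($m{\left(z \right)} = -17 + 10 \left(5 + 10\right) = -17 + 10 \cdot 15 = -17 + 150 = 133$)
$v{\left(76,68 \right)} + \frac{1}{-48780 + m{\left(59 \right)}} = 137 + \frac{1}{-48780 + 133} = 137 + \frac{1}{-48647} = 137 - \frac{1}{48647} = \frac{6664638}{48647}$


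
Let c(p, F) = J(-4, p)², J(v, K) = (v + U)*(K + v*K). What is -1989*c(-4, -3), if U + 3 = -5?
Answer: -41243904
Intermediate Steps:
U = -8 (U = -3 - 5 = -8)
J(v, K) = (-8 + v)*(K + K*v) (J(v, K) = (v - 8)*(K + v*K) = (-8 + v)*(K + K*v))
c(p, F) = 1296*p² (c(p, F) = (p*(-8 + (-4)² - 7*(-4)))² = (p*(-8 + 16 + 28))² = (p*36)² = (36*p)² = 1296*p²)
-1989*c(-4, -3) = -2577744*(-4)² = -2577744*16 = -1989*20736 = -41243904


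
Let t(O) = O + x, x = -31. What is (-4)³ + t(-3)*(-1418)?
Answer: 48148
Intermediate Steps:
t(O) = -31 + O (t(O) = O - 31 = -31 + O)
(-4)³ + t(-3)*(-1418) = (-4)³ + (-31 - 3)*(-1418) = -64 - 34*(-1418) = -64 + 48212 = 48148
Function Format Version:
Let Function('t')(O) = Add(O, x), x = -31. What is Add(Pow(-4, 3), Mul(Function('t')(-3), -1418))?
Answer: 48148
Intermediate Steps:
Function('t')(O) = Add(-31, O) (Function('t')(O) = Add(O, -31) = Add(-31, O))
Add(Pow(-4, 3), Mul(Function('t')(-3), -1418)) = Add(Pow(-4, 3), Mul(Add(-31, -3), -1418)) = Add(-64, Mul(-34, -1418)) = Add(-64, 48212) = 48148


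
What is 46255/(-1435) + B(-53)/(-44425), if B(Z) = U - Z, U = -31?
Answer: -410981989/12749975 ≈ -32.234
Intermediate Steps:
B(Z) = -31 - Z
46255/(-1435) + B(-53)/(-44425) = 46255/(-1435) + (-31 - 1*(-53))/(-44425) = 46255*(-1/1435) + (-31 + 53)*(-1/44425) = -9251/287 + 22*(-1/44425) = -9251/287 - 22/44425 = -410981989/12749975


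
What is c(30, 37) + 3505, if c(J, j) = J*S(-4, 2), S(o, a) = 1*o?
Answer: 3385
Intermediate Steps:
S(o, a) = o
c(J, j) = -4*J (c(J, j) = J*(-4) = -4*J)
c(30, 37) + 3505 = -4*30 + 3505 = -120 + 3505 = 3385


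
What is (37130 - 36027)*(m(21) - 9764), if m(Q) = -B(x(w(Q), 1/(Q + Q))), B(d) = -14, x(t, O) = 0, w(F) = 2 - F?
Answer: -10754250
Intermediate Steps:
m(Q) = 14 (m(Q) = -1*(-14) = 14)
(37130 - 36027)*(m(21) - 9764) = (37130 - 36027)*(14 - 9764) = 1103*(-9750) = -10754250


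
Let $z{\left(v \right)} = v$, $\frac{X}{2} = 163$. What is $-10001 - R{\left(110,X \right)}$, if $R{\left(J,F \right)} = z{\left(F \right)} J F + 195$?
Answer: $-11700556$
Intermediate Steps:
$X = 326$ ($X = 2 \cdot 163 = 326$)
$R{\left(J,F \right)} = 195 + J F^{2}$ ($R{\left(J,F \right)} = F J F + 195 = J F^{2} + 195 = 195 + J F^{2}$)
$-10001 - R{\left(110,X \right)} = -10001 - \left(195 + 110 \cdot 326^{2}\right) = -10001 - \left(195 + 110 \cdot 106276\right) = -10001 - \left(195 + 11690360\right) = -10001 - 11690555 = -11700556$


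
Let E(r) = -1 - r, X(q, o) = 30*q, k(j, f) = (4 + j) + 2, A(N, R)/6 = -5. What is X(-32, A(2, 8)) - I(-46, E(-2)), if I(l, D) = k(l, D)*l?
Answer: -2800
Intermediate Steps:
A(N, R) = -30 (A(N, R) = 6*(-5) = -30)
k(j, f) = 6 + j
I(l, D) = l*(6 + l) (I(l, D) = (6 + l)*l = l*(6 + l))
X(-32, A(2, 8)) - I(-46, E(-2)) = 30*(-32) - (-46)*(6 - 46) = -960 - (-46)*(-40) = -960 - 1*1840 = -960 - 1840 = -2800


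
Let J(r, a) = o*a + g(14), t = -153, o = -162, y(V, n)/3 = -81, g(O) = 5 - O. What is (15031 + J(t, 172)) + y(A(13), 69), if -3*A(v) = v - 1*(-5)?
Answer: -13085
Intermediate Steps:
A(v) = -5/3 - v/3 (A(v) = -(v - 1*(-5))/3 = -(v + 5)/3 = -(5 + v)/3 = -5/3 - v/3)
y(V, n) = -243 (y(V, n) = 3*(-81) = -243)
J(r, a) = -9 - 162*a (J(r, a) = -162*a + (5 - 1*14) = -162*a + (5 - 14) = -162*a - 9 = -9 - 162*a)
(15031 + J(t, 172)) + y(A(13), 69) = (15031 + (-9 - 162*172)) - 243 = (15031 + (-9 - 27864)) - 243 = (15031 - 27873) - 243 = -12842 - 243 = -13085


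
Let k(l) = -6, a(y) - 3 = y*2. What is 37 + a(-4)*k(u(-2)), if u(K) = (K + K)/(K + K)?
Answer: 67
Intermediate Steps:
a(y) = 3 + 2*y (a(y) = 3 + y*2 = 3 + 2*y)
u(K) = 1 (u(K) = (2*K)/((2*K)) = (2*K)*(1/(2*K)) = 1)
37 + a(-4)*k(u(-2)) = 37 + (3 + 2*(-4))*(-6) = 37 + (3 - 8)*(-6) = 37 - 5*(-6) = 37 + 30 = 67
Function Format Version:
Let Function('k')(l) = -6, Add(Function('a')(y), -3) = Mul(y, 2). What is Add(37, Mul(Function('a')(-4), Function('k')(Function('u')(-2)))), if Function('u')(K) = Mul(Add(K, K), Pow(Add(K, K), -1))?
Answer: 67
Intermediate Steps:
Function('a')(y) = Add(3, Mul(2, y)) (Function('a')(y) = Add(3, Mul(y, 2)) = Add(3, Mul(2, y)))
Function('u')(K) = 1 (Function('u')(K) = Mul(Mul(2, K), Pow(Mul(2, K), -1)) = Mul(Mul(2, K), Mul(Rational(1, 2), Pow(K, -1))) = 1)
Add(37, Mul(Function('a')(-4), Function('k')(Function('u')(-2)))) = Add(37, Mul(Add(3, Mul(2, -4)), -6)) = Add(37, Mul(Add(3, -8), -6)) = Add(37, Mul(-5, -6)) = Add(37, 30) = 67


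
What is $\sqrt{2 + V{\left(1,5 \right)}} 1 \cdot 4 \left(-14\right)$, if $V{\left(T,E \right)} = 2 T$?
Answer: $-112$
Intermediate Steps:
$\sqrt{2 + V{\left(1,5 \right)}} 1 \cdot 4 \left(-14\right) = \sqrt{2 + 2 \cdot 1} \cdot 1 \cdot 4 \left(-14\right) = \sqrt{2 + 2} \cdot 4 \left(-14\right) = \sqrt{4} \cdot 4 \left(-14\right) = 2 \cdot 4 \left(-14\right) = 8 \left(-14\right) = -112$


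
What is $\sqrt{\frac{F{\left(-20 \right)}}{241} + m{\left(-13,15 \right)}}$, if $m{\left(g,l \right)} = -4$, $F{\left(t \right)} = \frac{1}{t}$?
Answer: $\frac{i \sqrt{23233605}}{2410} \approx 2.0001 i$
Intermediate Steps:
$\sqrt{\frac{F{\left(-20 \right)}}{241} + m{\left(-13,15 \right)}} = \sqrt{\frac{1}{\left(-20\right) 241} - 4} = \sqrt{\left(- \frac{1}{20}\right) \frac{1}{241} - 4} = \sqrt{- \frac{1}{4820} - 4} = \sqrt{- \frac{19281}{4820}} = \frac{i \sqrt{23233605}}{2410}$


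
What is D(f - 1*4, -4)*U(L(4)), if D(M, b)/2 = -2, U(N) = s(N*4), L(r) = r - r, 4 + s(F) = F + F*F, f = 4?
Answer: 16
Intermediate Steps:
s(F) = -4 + F + F² (s(F) = -4 + (F + F*F) = -4 + (F + F²) = -4 + F + F²)
L(r) = 0
U(N) = -4 + 4*N + 16*N² (U(N) = -4 + N*4 + (N*4)² = -4 + 4*N + (4*N)² = -4 + 4*N + 16*N²)
D(M, b) = -4 (D(M, b) = 2*(-2) = -4)
D(f - 1*4, -4)*U(L(4)) = -4*(-4 + 4*0 + 16*0²) = -4*(-4 + 0 + 16*0) = -4*(-4 + 0 + 0) = -4*(-4) = 16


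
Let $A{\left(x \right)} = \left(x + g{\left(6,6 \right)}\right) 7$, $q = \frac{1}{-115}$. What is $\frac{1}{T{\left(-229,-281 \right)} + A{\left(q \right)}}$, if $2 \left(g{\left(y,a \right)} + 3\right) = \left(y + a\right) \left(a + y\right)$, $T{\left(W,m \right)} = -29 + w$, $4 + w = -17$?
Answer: $\frac{115}{49788} \approx 0.0023098$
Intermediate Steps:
$w = -21$ ($w = -4 - 17 = -21$)
$T{\left(W,m \right)} = -50$ ($T{\left(W,m \right)} = -29 - 21 = -50$)
$g{\left(y,a \right)} = -3 + \frac{\left(a + y\right)^{2}}{2}$ ($g{\left(y,a \right)} = -3 + \frac{\left(y + a\right) \left(a + y\right)}{2} = -3 + \frac{\left(a + y\right) \left(a + y\right)}{2} = -3 + \frac{\left(a + y\right)^{2}}{2}$)
$q = - \frac{1}{115} \approx -0.0086956$
$A{\left(x \right)} = 483 + 7 x$ ($A{\left(x \right)} = \left(x - \left(3 - \frac{\left(6 + 6\right)^{2}}{2}\right)\right) 7 = \left(x - \left(3 - \frac{12^{2}}{2}\right)\right) 7 = \left(x + \left(-3 + \frac{1}{2} \cdot 144\right)\right) 7 = \left(x + \left(-3 + 72\right)\right) 7 = \left(x + 69\right) 7 = \left(69 + x\right) 7 = 483 + 7 x$)
$\frac{1}{T{\left(-229,-281 \right)} + A{\left(q \right)}} = \frac{1}{-50 + \left(483 + 7 \left(- \frac{1}{115}\right)\right)} = \frac{1}{-50 + \left(483 - \frac{7}{115}\right)} = \frac{1}{-50 + \frac{55538}{115}} = \frac{1}{\frac{49788}{115}} = \frac{115}{49788}$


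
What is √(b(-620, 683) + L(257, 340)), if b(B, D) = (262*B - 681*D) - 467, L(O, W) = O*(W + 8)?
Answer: I*√538594 ≈ 733.89*I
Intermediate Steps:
L(O, W) = O*(8 + W)
b(B, D) = -467 - 681*D + 262*B (b(B, D) = (-681*D + 262*B) - 467 = -467 - 681*D + 262*B)
√(b(-620, 683) + L(257, 340)) = √((-467 - 681*683 + 262*(-620)) + 257*(8 + 340)) = √((-467 - 465123 - 162440) + 257*348) = √(-628030 + 89436) = √(-538594) = I*√538594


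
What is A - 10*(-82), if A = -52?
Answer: 768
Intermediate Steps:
A - 10*(-82) = -52 - 10*(-82) = -52 + 820 = 768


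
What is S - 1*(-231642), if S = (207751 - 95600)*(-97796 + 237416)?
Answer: 15658754262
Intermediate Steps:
S = 15658522620 (S = 112151*139620 = 15658522620)
S - 1*(-231642) = 15658522620 - 1*(-231642) = 15658522620 + 231642 = 15658754262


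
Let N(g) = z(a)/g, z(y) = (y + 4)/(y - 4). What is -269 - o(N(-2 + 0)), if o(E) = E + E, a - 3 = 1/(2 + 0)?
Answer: -284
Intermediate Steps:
a = 7/2 (a = 3 + 1/(2 + 0) = 3 + 1/2 = 7/2 ≈ 3.5000)
z(y) = (4 + y)/(-4 + y)
N(g) = -15/g (N(g) = ((4 + 7/2)/(-4 + 7/2))/g = ((15/2)/(-1/2))/g = (-2*15/2)/g = -15/g)
o(E) = 2*E
-269 - o(N(-2 + 0)) = -269 - 2*(-15/(-2 + 0)) = -269 - 2*(-15/(-2)) = -269 - 2*(-15*(-1/2)) = -269 - 2*15/2 = -269 - 1*15 = -269 - 15 = -284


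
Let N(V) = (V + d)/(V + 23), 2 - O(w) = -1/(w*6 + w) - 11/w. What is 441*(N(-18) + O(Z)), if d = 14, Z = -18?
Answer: 1281/5 ≈ 256.20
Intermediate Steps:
O(w) = 2 + 78/(7*w) (O(w) = 2 - (-1/(w*6 + w) - 11/w) = 2 - (-1/(6*w + w) - 11/w) = 2 - (-1/(7*w) - 11/w) = 2 - (-78)/(7*w) = 2 + 78/(7*w))
N(V) = (14 + V)/(23 + V) (N(V) = (V + 14)/(V + 23) = (14 + V)/(23 + V))
441*(N(-18) + O(Z)) = 441*((14 - 18)/(23 - 18) + (2 + (78/7)/(-18))) = 441*(-4/5 + (2 + (78/7)*(-1/18))) = 441*((⅕)*(-4) + (2 - 13/21)) = 441*(-⅘ + 29/21) = 441*(61/105) = 1281/5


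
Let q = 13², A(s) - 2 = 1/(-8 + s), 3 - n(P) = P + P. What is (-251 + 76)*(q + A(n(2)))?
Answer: -269150/9 ≈ -29906.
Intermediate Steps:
n(P) = 3 - 2*P (n(P) = 3 - (P + P) = 3 - 2*P)
A(s) = 2 + 1/(-8 + s)
q = 169
(-251 + 76)*(q + A(n(2))) = (-251 + 76)*(169 + (-15 + 2*(3 - 2*2))/(-8 + (3 - 2*2))) = -175*(169 + (-15 + 2*(3 - 4))/(-8 + (3 - 4))) = -175*(169 + (-15 + 2*(-1))/(-8 - 1)) = -175*(169 + (-15 - 2)/(-9)) = -175*(169 - ⅑*(-17)) = -175*(169 + 17/9) = -175*1538/9 = -269150/9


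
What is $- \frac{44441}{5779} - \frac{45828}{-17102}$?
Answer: $- \frac{247594985}{49416229} \approx -5.0104$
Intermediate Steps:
$- \frac{44441}{5779} - \frac{45828}{-17102} = \left(-44441\right) \frac{1}{5779} - - \frac{22914}{8551} = - \frac{44441}{5779} + \frac{22914}{8551} = - \frac{247594985}{49416229}$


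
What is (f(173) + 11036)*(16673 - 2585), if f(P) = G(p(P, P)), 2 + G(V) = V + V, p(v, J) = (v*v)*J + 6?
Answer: 146042970240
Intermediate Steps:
p(v, J) = 6 + J*v² (p(v, J) = v²*J + 6 = J*v² + 6 = 6 + J*v²)
G(V) = -2 + 2*V (G(V) = -2 + (V + V) = -2 + 2*V)
f(P) = 10 + 2*P³ (f(P) = -2 + 2*(6 + P*P²) = -2 + 2*(6 + P³) = -2 + (12 + 2*P³) = 10 + 2*P³)
(f(173) + 11036)*(16673 - 2585) = ((10 + 2*173³) + 11036)*(16673 - 2585) = ((10 + 2*5177717) + 11036)*14088 = ((10 + 10355434) + 11036)*14088 = (10355444 + 11036)*14088 = 10366480*14088 = 146042970240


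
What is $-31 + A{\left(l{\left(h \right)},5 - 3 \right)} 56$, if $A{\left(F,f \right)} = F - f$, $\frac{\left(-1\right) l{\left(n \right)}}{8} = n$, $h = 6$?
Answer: $-2831$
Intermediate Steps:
$l{\left(n \right)} = - 8 n$
$-31 + A{\left(l{\left(h \right)},5 - 3 \right)} 56 = -31 + \left(\left(-8\right) 6 - \left(5 - 3\right)\right) 56 = -31 + \left(-48 - \left(5 - 3\right)\right) 56 = -31 + \left(-48 - 2\right) 56 = -31 - 2800 = -2831$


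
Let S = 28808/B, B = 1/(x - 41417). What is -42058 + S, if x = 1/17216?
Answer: -2567729799487/2152 ≈ -1.1932e+9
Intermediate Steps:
x = 1/17216 ≈ 5.8085e-5
B = -17216/713035071 (B = 1/(1/17216 - 41417) = 1/(-713035071/17216) = -17216/713035071 ≈ -2.4145e-5)
S = -2567639290671/2152 (S = 28808/(-17216/713035071) = 28808*(-713035071/17216) = -2567639290671/2152 ≈ -1.1931e+9)
-42058 + S = -42058 - 2567639290671/2152 = -2567729799487/2152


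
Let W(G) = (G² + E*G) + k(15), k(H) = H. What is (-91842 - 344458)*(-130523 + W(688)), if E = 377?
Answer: -262745095600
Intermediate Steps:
W(G) = 15 + G² + 377*G (W(G) = (G² + 377*G) + 15 = 15 + G² + 377*G)
(-91842 - 344458)*(-130523 + W(688)) = (-91842 - 344458)*(-130523 + (15 + 688² + 377*688)) = -436300*(-130523 + (15 + 473344 + 259376)) = -436300*(-130523 + 732735) = -436300*602212 = -262745095600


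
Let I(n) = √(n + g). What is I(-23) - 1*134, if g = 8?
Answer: -134 + I*√15 ≈ -134.0 + 3.873*I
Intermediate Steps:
I(n) = √(8 + n) (I(n) = √(n + 8) = √(8 + n))
I(-23) - 1*134 = √(8 - 23) - 1*134 = √(-15) - 134 = I*√15 - 134 = -134 + I*√15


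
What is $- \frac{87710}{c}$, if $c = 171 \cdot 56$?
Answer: $- \frac{6265}{684} \approx -9.1594$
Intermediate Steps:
$c = 9576$
$- \frac{87710}{c} = - \frac{87710}{9576} = \left(-87710\right) \frac{1}{9576} = - \frac{6265}{684}$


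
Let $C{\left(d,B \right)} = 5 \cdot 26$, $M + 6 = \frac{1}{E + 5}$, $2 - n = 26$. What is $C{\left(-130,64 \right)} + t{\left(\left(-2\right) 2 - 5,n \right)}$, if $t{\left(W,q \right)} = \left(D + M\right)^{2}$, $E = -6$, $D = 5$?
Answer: $134$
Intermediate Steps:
$n = -24$ ($n = 2 - 26 = -24$)
$M = -7$ ($M = -6 + \frac{1}{-6 + 5} = -6 + \frac{1}{-1} = -6 - 1 = -7$)
$C{\left(d,B \right)} = 130$
$t{\left(W,q \right)} = 4$ ($t{\left(W,q \right)} = \left(5 - 7\right)^{2} = \left(-2\right)^{2} = 4$)
$C{\left(-130,64 \right)} + t{\left(\left(-2\right) 2 - 5,n \right)} = 130 + 4 = 134$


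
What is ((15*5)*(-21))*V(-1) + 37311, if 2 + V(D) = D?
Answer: 42036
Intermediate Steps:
V(D) = -2 + D
((15*5)*(-21))*V(-1) + 37311 = ((15*5)*(-21))*(-2 - 1) + 37311 = (75*(-21))*(-3) + 37311 = -1575*(-3) + 37311 = 4725 + 37311 = 42036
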